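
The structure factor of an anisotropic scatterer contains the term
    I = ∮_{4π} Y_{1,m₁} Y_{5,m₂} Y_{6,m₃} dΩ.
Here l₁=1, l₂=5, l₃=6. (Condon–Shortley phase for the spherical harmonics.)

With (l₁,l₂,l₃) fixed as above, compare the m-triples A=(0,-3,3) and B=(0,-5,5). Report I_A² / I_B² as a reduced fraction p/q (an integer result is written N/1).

Same 1,5,6: normalisation and zero-m 3j drop out of the ratio.
A: Δ: 0! 2! 10! / 13! → 1/858; sum: t=0:+1/80640 = 1/80640; 3j²(1 5 6; 0 -3 3) = Δ·Π!·Σ² = 9/286  (sign -1)
B: Δ: 0! 2! 10! / 13! → 1/858; sum: t=0:+1/3628800 = 1/3628800; 3j²(1 5 6; 0 -5 5) = Δ·Π!·Σ² = 1/78  (sign -1)
I_A²/I_B² = (9/286)/(1/78) = 27/11

27/11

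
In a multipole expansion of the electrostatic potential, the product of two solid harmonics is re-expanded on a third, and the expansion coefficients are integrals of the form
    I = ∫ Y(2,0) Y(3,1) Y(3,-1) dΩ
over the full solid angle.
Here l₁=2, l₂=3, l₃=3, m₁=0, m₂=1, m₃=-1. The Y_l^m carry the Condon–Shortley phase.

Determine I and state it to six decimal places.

Rules hold: Σm=0, L=8 even, 1≤3≤5.
N = 5·7·7 = 245
Δ = 2!·2!·4!/9! = 1/3780
Racah Σ t=0..2: t=0:+1/24 t=1:−1/4 t=2:+1/24 = -1/6
⇒ 3j(2 3 3; 0 0 0)² = 4/105, sgn +1
Racah Σ t=0..2: t=0:+1/96 t=1:−1/6 t=2:+1/16 = -3/32
⇒ 3j(2 3 3; 0 1 -1)² = 3/140, sgn -1
4πI² = N·(3j₀)²·(3jₘ)² = 1/5
I = -1·√(0.2/4π) = -0.12615663

-0.126157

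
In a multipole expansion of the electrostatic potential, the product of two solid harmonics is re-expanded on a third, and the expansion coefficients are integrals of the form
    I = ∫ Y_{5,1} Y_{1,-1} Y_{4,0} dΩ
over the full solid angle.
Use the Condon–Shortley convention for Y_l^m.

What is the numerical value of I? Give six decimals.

Rules hold: Σm=0, L=10 even, 4≤4≤6.
N = 11·3·9 = 297
Δ = 2!·8!·0!/11! = 1/495
Racah Σ t=1..1: t=1:−1/576 = -1/576
⇒ 3j(5 1 4; 0 0 0)² = 5/99, sgn -1
Racah Σ t=0..0: t=0:+1/1152 = 1/1152
⇒ 3j(5 1 4; 1 -1 0)² = 1/33, sgn +1
4πI² = N·(3j₀)²·(3jₘ)² = 5/11
I = -1·√(0.454545/4π) = -0.19018827

-0.190188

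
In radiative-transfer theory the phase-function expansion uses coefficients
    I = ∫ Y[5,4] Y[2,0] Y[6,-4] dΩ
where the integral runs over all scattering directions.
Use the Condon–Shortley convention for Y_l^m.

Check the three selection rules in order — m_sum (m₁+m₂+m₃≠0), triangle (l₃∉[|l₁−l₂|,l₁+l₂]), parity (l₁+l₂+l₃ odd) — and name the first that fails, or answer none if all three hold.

parity

azimuthal sum: 4 + 0 − 4 = 0  ✓
3 ≤ 6 ≤ 7 (triangle on l)  ✓
L = 5 + 2 + 6 = 13 (odd)  ✗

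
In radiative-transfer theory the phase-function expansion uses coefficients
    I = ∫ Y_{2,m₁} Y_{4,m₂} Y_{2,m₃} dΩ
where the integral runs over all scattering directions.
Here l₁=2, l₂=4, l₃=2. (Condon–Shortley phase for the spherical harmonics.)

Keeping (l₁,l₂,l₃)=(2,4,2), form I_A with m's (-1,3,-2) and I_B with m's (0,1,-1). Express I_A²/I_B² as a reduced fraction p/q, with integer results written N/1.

Same 2,4,2: normalisation and zero-m 3j drop out of the ratio.
A: Δ: 4! 0! 4! / 9! → 1/630; sum: t=3:−1/144 = -1/144; 3j²(2 4 2; -1 3 -2) = Δ·Π!·Σ² = 1/18  (sign -1)
B: Δ: 4! 0! 4! / 9! → 1/630; sum: t=2:+1/24 = 1/24; 3j²(2 4 2; 0 1 -1) = Δ·Π!·Σ² = 1/21  (sign -1)
I_A²/I_B² = (1/18)/(1/21) = 7/6

7/6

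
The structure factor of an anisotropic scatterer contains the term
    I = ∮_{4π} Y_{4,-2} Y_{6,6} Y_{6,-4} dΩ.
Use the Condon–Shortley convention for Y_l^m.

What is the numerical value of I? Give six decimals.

m-sum 0 ✓  L=16 even ✓  2≤6≤10 ✓
Π(2lᵢ+1) = 9×13×13 = 1521
triangle coeff Δ(4,6,6) = 1/15315300
Σ_t [0,4]: t=0:+1/829440 t=1:−1/25920 t=2:+1/9216 t=3:−1/25920 t=4:+1/829440 = 7/207360
(3j)²=28/2431 [(4 6 6; 0 0 0)], sign=+1
Σ_t [4,4]: t=4:+1/3870720 = 1/3870720
(3j)²=135/6188 [(4 6 6; -2 6 -4)], sign=+1
⇒ 4πI² = 1215/3179
I = (+1)√(1215/3179/(4π)) = 0.17439657

0.174397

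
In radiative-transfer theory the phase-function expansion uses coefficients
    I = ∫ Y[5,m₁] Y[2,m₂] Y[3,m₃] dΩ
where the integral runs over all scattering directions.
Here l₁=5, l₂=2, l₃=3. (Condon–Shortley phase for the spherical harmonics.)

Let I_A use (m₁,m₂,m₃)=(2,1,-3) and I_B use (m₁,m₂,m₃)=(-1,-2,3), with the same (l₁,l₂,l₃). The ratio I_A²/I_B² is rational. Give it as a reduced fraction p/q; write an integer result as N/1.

Shared (l₁,l₂,l₃)=(5,2,3): N and (l;000)² cancel in I_A²/I_B².
A: Δ = 4!·6!·0!/11! = 1/2310; Racah Σ t=3..3: t=3:−1/4320 = -1/4320; ⇒ 3j(5 2 3; 2 1 -3)² = 1/330, sgn -1
B: Δ = 4!·6!·0!/11! = 1/2310; Racah Σ t=0..0: t=0:+1/17280 = 1/17280; ⇒ 3j(5 2 3; -1 -2 3)² = 1/2310, sgn +1
I_A²/I_B² = (1/330)/(1/2310) = 7/1

7/1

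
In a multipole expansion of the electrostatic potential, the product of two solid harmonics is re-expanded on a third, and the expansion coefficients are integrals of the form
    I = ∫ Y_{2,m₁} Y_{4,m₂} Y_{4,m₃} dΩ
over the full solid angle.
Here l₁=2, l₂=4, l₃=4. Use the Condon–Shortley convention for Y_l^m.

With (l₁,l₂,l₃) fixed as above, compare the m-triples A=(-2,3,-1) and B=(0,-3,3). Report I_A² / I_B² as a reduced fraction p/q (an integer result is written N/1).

54/7

l's match ⇒ only the (l;m) 3-j factors differ between A and B.
A: triangle coeff Δ(2,4,4) = 1/13860; Σ_t [2,2]: t=2:+1/480 = 1/480; (3j)²=3/110 [(2 4 4; -2 3 -1)], sign=-1
B: triangle coeff Δ(2,4,4) = 1/13860; Σ_t [0,1]: t=0:+1/480 t=1:−1/720 = 1/1440; (3j)²=7/1980 [(2 4 4; 0 -3 3)], sign=-1
I_A²/I_B² = (3/110)/(7/1980) = 54/7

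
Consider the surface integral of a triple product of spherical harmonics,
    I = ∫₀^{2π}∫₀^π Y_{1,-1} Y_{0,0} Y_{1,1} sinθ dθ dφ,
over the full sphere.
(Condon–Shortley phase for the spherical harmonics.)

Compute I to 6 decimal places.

m-sum 0 ✓  L=2 even ✓  1≤1≤1 ✓
Π(2lᵢ+1) = 3×1×3 = 9
triangle coeff Δ(1,0,1) = 1/3
Σ_t [0,0]: t=0:+1/1 = 1/1
(3j)²=1/3 [(1 0 1; 0 0 0)], sign=-1
Σ_t [0,0]: t=0:+1/2 = 1/2
(3j)²=1/3 [(1 0 1; -1 0 1)], sign=+1
⇒ 4πI² = 1/1
I = (-1)√(1/1/(4π)) = -0.28209479

-0.282095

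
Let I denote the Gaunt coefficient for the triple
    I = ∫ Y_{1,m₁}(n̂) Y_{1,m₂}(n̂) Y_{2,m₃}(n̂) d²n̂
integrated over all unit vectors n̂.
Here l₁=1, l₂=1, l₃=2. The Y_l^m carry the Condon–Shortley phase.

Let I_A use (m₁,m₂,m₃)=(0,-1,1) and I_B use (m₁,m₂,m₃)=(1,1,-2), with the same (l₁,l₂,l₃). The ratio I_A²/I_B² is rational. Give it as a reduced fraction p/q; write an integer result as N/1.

Same 1,1,2: normalisation and zero-m 3j drop out of the ratio.
A: Δ: 0! 2! 2! / 5! → 1/30; sum: t=0:+1/2 = 1/2; 3j²(1 1 2; 0 -1 1) = Δ·Π!·Σ² = 1/10  (sign -1)
B: Δ: 0! 2! 2! / 5! → 1/30; sum: t=0:+1/4 = 1/4; 3j²(1 1 2; 1 1 -2) = Δ·Π!·Σ² = 1/5  (sign +1)
I_A²/I_B² = (1/10)/(1/5) = 1/2

1/2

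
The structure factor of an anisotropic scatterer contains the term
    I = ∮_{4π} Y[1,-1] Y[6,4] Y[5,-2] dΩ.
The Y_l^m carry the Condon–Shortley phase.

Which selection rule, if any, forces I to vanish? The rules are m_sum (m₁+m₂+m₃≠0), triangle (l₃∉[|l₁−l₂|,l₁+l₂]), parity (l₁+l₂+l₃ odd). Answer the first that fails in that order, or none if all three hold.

azimuthal sum: -1 + 4 − 2 = 1  ✗
5 ≤ 5 ≤ 7 (triangle on l)
L = 1 + 6 + 5 = 12 (even)

m_sum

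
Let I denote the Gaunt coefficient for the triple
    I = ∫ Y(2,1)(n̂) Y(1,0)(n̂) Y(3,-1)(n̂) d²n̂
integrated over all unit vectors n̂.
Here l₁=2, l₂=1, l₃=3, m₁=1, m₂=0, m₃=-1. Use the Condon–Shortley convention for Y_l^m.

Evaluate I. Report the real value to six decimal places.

Checks pass: Σm=0; 6 even; l₃=3∈[1,3].
(2·2+1)(2·1+1)(2·3+1) = 105
Δ: 0! 4! 2! / 7! → 1/105
sum: t=0:+1/4 = 1/4
3j²(2 1 3; 0 0 0) = Δ·Π!·Σ² = 3/35  (sign -1)
sum: t=0:+1/6 = 1/6
3j²(2 1 3; 1 0 -1) = Δ·Π!·Σ² = 8/105  (sign +1)
combine: 4πI² = 105·3/35·8/105 = 24/35
take √, sign -1: I = -0.23359668

-0.233597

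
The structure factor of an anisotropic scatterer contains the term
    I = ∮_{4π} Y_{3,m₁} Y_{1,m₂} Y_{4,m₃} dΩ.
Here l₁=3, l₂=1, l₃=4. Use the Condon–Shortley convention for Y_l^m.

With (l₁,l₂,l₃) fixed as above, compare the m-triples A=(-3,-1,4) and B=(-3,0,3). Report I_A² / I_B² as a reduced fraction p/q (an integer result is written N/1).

Shared (l₁,l₂,l₃)=(3,1,4): N and (l;000)² cancel in I_A²/I_B².
A: Δ = 0!·6!·2!/9! = 1/252; Racah Σ t=0..0: t=0:+1/1440 = 1/1440; ⇒ 3j(3 1 4; -3 -1 4)² = 1/9, sgn +1
B: Δ = 0!·6!·2!/9! = 1/252; Racah Σ t=0..0: t=0:+1/720 = 1/720; ⇒ 3j(3 1 4; -3 0 3)² = 1/36, sgn -1
I_A²/I_B² = (1/9)/(1/36) = 4/1

4/1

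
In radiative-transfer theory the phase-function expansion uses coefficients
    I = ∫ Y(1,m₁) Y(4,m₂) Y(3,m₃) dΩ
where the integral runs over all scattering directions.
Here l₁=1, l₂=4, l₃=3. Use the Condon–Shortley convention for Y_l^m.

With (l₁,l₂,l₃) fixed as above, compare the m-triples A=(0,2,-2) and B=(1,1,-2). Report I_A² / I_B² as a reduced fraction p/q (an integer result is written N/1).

4/1

Same 1,4,3: normalisation and zero-m 3j drop out of the ratio.
A: Δ: 2! 0! 6! / 9! → 1/252; sum: t=1:−1/120 = -1/120; 3j²(1 4 3; 0 2 -2) = Δ·Π!·Σ² = 1/21  (sign +1)
B: Δ: 2! 0! 6! / 9! → 1/252; sum: t=0:+1/240 = 1/240; 3j²(1 4 3; 1 1 -2) = Δ·Π!·Σ² = 1/84  (sign -1)
I_A²/I_B² = (1/21)/(1/84) = 4/1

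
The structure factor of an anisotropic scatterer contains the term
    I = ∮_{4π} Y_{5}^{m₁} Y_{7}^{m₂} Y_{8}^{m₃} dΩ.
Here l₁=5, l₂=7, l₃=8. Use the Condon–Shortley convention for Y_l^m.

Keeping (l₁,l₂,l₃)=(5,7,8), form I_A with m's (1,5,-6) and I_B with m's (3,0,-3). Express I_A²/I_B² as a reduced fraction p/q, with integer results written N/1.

5005/4608

Shared (l₁,l₂,l₃)=(5,7,8): N and (l;000)² cancel in I_A²/I_B².
A: Δ = 4!·6!·10!/21! = 1/814773960; Racah Σ t=2..4: t=2:+1/696729600 t=3:−1/261273600 t=4:+1/1393459200 = -1/597196800; ⇒ 3j(5 7 8; 1 5 -6)² = 77/7752, sgn -1
B: Δ = 4!·6!·10!/21! = 1/814773960; Racah Σ t=0..2: t=0:+1/34836480 t=1:−1/12441600 t=2:+1/41472000 = -1/36288000; ⇒ 3j(5 7 8; 3 0 -3)² = 192/20995, sgn +1
I_A²/I_B² = (77/7752)/(192/20995) = 5005/4608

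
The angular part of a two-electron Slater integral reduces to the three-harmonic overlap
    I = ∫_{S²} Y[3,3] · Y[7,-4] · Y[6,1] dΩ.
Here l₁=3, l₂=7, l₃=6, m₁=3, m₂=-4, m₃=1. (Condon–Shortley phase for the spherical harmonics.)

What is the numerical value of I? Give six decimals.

Rules hold: Σm=0, L=16 even, 4≤6≤10.
N = 7·15·13 = 1365
Δ = 4!·2!·10!/17! = 1/2042040
Racah Σ t=1..3: t=1:−1/207360 t=2:+1/57600 t=3:−1/207360 = 1/129600
⇒ 3j(3 7 6; 0 0 0)² = 168/12155, sgn +1
Racah Σ t=0..0: t=0:+1/1451520 = 1/1451520
⇒ 3j(3 7 6; 3 -4 1)² = 75/3094, sgn -1
4πI² = N·(3j₀)²·(3jₘ)² = 18900/41327
I = -1·√(0.457328/4π) = -0.19076954

-0.190770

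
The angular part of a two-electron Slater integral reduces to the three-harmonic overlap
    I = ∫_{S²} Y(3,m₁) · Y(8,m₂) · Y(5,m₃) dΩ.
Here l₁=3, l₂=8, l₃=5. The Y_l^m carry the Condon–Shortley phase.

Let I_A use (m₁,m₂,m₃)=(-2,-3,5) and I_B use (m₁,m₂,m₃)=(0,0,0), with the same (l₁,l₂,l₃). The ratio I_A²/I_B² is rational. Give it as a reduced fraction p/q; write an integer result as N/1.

11/3136

Same 3,8,5: normalisation and zero-m 3j drop out of the ratio.
A: Δ: 6! 0! 10! / 17! → 1/136136; sum: t=5:−1/435456000 = -1/435456000; 3j²(3 8 5; -2 -3 5) = Δ·Π!·Σ² = 1/12376  (sign -1)
B: Δ: 6! 0! 10! / 17! → 1/136136; sum: t=3:−1/518400 = -1/518400; 3j²(3 8 5; 0 0 0) = Δ·Π!·Σ² = 56/2431  (sign +1)
I_A²/I_B² = (1/12376)/(56/2431) = 11/3136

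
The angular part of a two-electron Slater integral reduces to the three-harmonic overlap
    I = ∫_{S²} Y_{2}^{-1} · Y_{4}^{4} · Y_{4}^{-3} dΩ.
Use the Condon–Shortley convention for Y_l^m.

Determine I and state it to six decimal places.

0.198645

m-sum 0 ✓  L=10 even ✓  2≤4≤6 ✓
Π(2lᵢ+1) = 5×9×9 = 405
triangle coeff Δ(2,4,4) = 1/13860
Σ_t [0,2]: t=0:+1/192 t=1:−1/36 t=2:+1/192 = -5/288
(3j)²=20/693 [(2 4 4; 0 0 0)], sign=-1
Σ_t [2,2]: t=2:+1/1440 = 1/1440
(3j)²=7/165 [(2 4 4; -1 4 -3)], sign=-1
⇒ 4πI² = 60/121
I = (+1)√(60/121/(4π)) = 0.19864517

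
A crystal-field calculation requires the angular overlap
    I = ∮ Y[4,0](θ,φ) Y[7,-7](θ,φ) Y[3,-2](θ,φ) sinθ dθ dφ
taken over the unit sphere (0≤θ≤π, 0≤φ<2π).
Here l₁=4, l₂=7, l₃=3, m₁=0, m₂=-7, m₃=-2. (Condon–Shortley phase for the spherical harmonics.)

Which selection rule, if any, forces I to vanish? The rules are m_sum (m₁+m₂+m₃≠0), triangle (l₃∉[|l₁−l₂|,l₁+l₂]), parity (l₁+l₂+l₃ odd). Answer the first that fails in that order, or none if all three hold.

m_sum

Σmᵢ = -9  ✗
l₃∈[|l₁−l₂|,l₁+l₂]=[3,11], have l₃=3
Σlᵢ = 14 ⇒ even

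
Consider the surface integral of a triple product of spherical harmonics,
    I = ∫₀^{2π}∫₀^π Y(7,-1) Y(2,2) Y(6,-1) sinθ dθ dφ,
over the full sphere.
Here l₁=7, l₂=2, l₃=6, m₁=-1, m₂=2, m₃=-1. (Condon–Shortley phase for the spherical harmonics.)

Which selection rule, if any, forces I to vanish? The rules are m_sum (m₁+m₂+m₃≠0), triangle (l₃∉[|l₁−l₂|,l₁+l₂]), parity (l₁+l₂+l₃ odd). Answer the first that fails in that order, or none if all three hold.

azimuthal sum: -1 + 2 − 1 = 0  ✓
5 ≤ 6 ≤ 9 (triangle on l)  ✓
L = 7 + 2 + 6 = 15 (odd)  ✗

parity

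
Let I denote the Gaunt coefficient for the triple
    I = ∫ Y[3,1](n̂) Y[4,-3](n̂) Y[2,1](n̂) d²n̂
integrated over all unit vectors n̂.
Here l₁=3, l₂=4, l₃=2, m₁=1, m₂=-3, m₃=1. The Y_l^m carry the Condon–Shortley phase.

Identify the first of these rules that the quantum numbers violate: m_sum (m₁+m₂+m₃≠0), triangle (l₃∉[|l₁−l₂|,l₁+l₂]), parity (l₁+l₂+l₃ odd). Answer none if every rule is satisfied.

Σmᵢ = -1  ✗
l₃∈[|l₁−l₂|,l₁+l₂]=[1,7], have l₃=2
Σlᵢ = 9 ⇒ odd

m_sum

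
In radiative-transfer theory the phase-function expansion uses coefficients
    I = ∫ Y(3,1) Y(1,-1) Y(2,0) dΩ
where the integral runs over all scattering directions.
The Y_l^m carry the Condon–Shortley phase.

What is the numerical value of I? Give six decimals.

Rules hold: Σm=0, L=6 even, 2≤2≤4.
N = 7·3·5 = 105
Δ = 2!·4!·0!/7! = 1/105
Racah Σ t=1..1: t=1:−1/4 = -1/4
⇒ 3j(3 1 2; 0 0 0)² = 3/35, sgn -1
Racah Σ t=0..0: t=0:+1/8 = 1/8
⇒ 3j(3 1 2; 1 -1 0)² = 2/35, sgn +1
4πI² = N·(3j₀)²·(3jₘ)² = 18/35
I = -1·√(0.514286/4π) = -0.20230066

-0.202301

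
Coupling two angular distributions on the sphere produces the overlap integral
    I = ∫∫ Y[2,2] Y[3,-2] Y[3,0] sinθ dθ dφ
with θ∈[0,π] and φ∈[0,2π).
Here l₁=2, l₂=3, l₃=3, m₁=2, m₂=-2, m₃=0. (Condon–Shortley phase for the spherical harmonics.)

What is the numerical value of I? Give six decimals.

m-sum 0 ✓  L=8 even ✓  1≤3≤5 ✓
Π(2lᵢ+1) = 5×7×7 = 245
triangle coeff Δ(2,3,3) = 1/3780
Σ_t [0,2]: t=0:+1/24 t=1:−1/4 t=2:+1/24 = -1/6
(3j)²=4/105 [(2 3 3; 0 0 0)], sign=+1
Σ_t [0,0]: t=0:+1/24 = 1/24
(3j)²=1/21 [(2 3 3; 2 -2 0)], sign=-1
⇒ 4πI² = 4/9
I = (-1)√(4/9/(4π)) = -0.18806319

-0.188063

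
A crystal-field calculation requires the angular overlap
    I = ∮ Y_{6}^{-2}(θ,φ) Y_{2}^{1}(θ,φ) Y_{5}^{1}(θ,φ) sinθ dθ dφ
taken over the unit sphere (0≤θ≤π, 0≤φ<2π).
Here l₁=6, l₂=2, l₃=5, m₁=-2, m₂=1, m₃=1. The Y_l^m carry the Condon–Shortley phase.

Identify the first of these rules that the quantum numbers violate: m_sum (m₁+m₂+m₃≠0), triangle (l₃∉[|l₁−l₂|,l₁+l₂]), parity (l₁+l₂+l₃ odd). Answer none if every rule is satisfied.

m₁+m₂+m₃ = -2 + 1 + 1 = 0  ✓
triangle: |6−2|=4 ≤ l₃=5 ≤ 6+2=8  ✓
parity: l₁+l₂+l₃ = 13 is odd  ✗

parity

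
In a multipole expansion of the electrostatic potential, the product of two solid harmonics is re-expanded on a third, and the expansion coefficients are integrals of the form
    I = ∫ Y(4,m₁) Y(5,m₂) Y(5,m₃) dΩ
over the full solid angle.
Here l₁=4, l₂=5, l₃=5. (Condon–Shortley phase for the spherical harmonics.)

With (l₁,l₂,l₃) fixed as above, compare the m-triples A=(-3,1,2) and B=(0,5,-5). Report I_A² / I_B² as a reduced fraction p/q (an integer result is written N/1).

5/36

Same 4,5,5: normalisation and zero-m 3j drop out of the ratio.
A: Δ: 4! 4! 6! / 15! → 1/3153150; sum: t=3:−1/5184 t=4:+1/6912 = -1/20736; 3j²(4 5 5; -3 1 2) = Δ·Π!·Σ² = 5/2574  (sign +1)
B: Δ: 4! 4! 6! / 15! → 1/3153150; sum: t=4:+1/414720 = 1/414720; 3j²(4 5 5; 0 5 -5) = Δ·Π!·Σ² = 2/143  (sign +1)
I_A²/I_B² = (5/2574)/(2/143) = 5/36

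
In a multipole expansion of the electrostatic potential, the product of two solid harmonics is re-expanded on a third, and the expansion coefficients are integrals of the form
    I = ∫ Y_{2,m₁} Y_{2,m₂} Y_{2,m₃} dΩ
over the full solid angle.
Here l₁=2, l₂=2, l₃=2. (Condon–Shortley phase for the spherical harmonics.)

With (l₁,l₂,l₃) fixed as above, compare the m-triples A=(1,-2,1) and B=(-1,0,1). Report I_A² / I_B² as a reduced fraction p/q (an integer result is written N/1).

Same 2,2,2: normalisation and zero-m 3j drop out of the ratio.
A: Δ: 2! 2! 2! / 7! → 1/630; sum: t=0:+1/4 = 1/4; 3j²(2 2 2; 1 -2 1) = Δ·Π!·Σ² = 3/35  (sign -1)
B: Δ: 2! 2! 2! / 7! → 1/630; sum: t=1:−1/2 t=2:+1/4 = -1/4; 3j²(2 2 2; -1 0 1) = Δ·Π!·Σ² = 1/70  (sign +1)
I_A²/I_B² = (3/35)/(1/70) = 6/1

6/1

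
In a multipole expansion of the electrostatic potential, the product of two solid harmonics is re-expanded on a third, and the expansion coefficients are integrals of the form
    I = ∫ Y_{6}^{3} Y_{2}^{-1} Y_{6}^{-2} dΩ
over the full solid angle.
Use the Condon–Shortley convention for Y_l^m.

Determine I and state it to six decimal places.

-0.140463

m-sum 0 ✓  L=14 even ✓  4≤6≤8 ✓
Π(2lᵢ+1) = 13×5×13 = 845
triangle coeff Δ(6,2,6) = 1/90090
Σ_t [0,2]: t=0:+1/69120 t=1:−1/14400 t=2:+1/69120 = -7/172800
(3j)²=14/715 [(6 2 6; 0 0 0)], sign=-1
Σ_t [0,1]: t=0:+1/60480 t=1:−1/161280 = 1/96768
(3j)²=15/1001 [(6 2 6; 3 -1 -2)], sign=+1
⇒ 4πI² = 30/121
I = (-1)√(30/121/(4π)) = -0.14046335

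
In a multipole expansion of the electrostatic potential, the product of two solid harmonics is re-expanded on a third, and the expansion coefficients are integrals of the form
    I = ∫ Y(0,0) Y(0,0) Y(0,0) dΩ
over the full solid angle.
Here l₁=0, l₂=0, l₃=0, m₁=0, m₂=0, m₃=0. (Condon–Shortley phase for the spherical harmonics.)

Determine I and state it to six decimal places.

0.282095

Checks pass: Σm=0; 0 even; l₃=0∈[0,0].
(2·0+1)(2·0+1)(2·0+1) = 1
Δ: 0! 0! 0! / 1! → 1/1
sum: t=0:+1/1 = 1/1
3j²(0 0 0; 0 0 0) = Δ·Π!·Σ² = 1/1  (sign +1)
(m-triple is (0,0,0) — same symbol as above.)
combine: 4πI² = 1·1·1 = 1/1
take √, sign +1: I = 0.28209479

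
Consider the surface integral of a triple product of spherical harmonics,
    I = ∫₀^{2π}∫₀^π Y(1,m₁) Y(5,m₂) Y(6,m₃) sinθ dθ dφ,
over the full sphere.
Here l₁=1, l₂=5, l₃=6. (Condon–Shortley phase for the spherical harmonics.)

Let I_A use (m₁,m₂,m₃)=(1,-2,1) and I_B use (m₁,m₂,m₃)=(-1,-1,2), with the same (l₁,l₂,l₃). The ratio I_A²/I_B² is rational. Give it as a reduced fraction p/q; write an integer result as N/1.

5/14

l's match ⇒ only the (l;m) 3-j factors differ between A and B.
A: triangle coeff Δ(1,5,6) = 1/858; Σ_t [0,0]: t=0:+1/60480 = 1/60480; (3j)²=5/429 [(1 5 6; 1 -2 1)], sign=-1
B: triangle coeff Δ(1,5,6) = 1/858; Σ_t [0,0]: t=0:+1/34560 = 1/34560; (3j)²=14/429 [(1 5 6; -1 -1 2)], sign=+1
I_A²/I_B² = (5/429)/(14/429) = 5/14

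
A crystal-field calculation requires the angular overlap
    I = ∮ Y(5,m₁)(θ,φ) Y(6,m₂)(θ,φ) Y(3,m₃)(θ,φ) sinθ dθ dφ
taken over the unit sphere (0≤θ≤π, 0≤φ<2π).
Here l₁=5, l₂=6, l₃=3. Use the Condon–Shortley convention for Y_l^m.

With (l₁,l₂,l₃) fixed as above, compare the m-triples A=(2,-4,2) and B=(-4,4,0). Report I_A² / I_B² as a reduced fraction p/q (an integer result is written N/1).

2/5

l's match ⇒ only the (l;m) 3-j factors differ between A and B.
A: triangle coeff Δ(5,6,3) = 1/675675; Σ_t [1,2]: t=1:−1/60480 t=2:+1/34560 = 1/80640; (3j)²=6/1001 [(5 6 3; 2 -4 2)], sign=-1
B: triangle coeff Δ(5,6,3) = 1/675675; Σ_t [7,8]: t=7:−1/60480 t=8:+1/161280 = -1/96768; (3j)²=15/1001 [(5 6 3; -4 4 0)], sign=+1
I_A²/I_B² = (6/1001)/(15/1001) = 2/5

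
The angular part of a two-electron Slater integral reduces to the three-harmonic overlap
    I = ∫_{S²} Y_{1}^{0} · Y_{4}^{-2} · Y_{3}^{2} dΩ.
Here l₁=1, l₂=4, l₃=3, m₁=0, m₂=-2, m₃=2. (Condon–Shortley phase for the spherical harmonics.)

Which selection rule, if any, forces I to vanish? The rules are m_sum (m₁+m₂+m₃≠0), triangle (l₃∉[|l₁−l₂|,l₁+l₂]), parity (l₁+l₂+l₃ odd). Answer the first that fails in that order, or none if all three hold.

azimuthal sum: 0 − 2 + 2 = 0  ✓
3 ≤ 3 ≤ 5 (triangle on l)  ✓
L = 1 + 4 + 3 = 8 (even)  ✓

none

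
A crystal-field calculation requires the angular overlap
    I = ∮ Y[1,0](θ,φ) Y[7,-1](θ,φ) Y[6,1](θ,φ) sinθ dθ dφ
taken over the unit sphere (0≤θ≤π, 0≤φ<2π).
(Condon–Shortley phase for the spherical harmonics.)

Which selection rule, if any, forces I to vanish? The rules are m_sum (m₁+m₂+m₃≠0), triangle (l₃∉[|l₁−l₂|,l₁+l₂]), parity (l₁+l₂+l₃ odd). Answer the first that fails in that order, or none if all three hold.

none

azimuthal sum: 0 − 1 + 1 = 0  ✓
6 ≤ 6 ≤ 8 (triangle on l)  ✓
L = 1 + 7 + 6 = 14 (even)  ✓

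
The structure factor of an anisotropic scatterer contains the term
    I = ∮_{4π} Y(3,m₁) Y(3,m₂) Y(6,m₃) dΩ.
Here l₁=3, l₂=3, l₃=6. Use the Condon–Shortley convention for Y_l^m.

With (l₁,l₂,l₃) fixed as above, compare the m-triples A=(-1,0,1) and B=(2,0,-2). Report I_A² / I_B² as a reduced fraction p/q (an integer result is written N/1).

Same 3,3,6: normalisation and zero-m 3j drop out of the ratio.
A: Δ: 0! 6! 6! / 13! → 1/12012; sum: t=0:+1/1728 = 1/1728; 3j²(3 3 6; -1 0 1) = Δ·Π!·Σ² = 25/858  (sign -1)
B: Δ: 0! 6! 6! / 13! → 1/12012; sum: t=0:+1/4320 = 1/4320; 3j²(3 3 6; 2 0 -2) = Δ·Π!·Σ² = 8/429  (sign +1)
I_A²/I_B² = (25/858)/(8/429) = 25/16

25/16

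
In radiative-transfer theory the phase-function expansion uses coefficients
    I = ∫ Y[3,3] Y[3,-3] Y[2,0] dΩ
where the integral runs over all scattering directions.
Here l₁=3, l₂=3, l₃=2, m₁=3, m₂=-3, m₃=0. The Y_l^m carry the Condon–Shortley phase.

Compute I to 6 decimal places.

0.210261

m-sum 0 ✓  L=8 even ✓  0≤2≤6 ✓
Π(2lᵢ+1) = 7×7×5 = 245
triangle coeff Δ(3,3,2) = 1/3780
Σ_t [1,3]: t=1:−1/24 t=2:+1/4 t=3:−1/24 = 1/6
(3j)²=4/105 [(3 3 2; 0 0 0)], sign=+1
Σ_t [0,0]: t=0:+1/96 = 1/96
(3j)²=5/84 [(3 3 2; 3 -3 0)], sign=+1
⇒ 4πI² = 5/9
I = (+1)√(5/9/(4π)) = 0.21026104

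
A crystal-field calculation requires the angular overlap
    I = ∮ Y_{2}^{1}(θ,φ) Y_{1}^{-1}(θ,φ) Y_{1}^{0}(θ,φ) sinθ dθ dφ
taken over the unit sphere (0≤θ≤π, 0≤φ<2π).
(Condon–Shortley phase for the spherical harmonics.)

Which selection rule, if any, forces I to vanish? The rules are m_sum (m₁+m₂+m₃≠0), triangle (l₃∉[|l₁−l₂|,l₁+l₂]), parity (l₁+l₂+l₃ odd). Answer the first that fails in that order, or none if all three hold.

azimuthal sum: 1 − 1 + 0 = 0  ✓
1 ≤ 1 ≤ 3 (triangle on l)  ✓
L = 2 + 1 + 1 = 4 (even)  ✓

none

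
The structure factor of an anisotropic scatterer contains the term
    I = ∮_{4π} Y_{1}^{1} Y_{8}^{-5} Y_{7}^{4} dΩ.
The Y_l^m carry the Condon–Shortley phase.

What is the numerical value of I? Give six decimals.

Rules hold: Σm=0, L=16 even, 7≤7≤9.
N = 3·17·15 = 765
Δ = 2!·0!·14!/17! = 1/2040
Racah Σ t=1..1: t=1:−1/25401600 = -1/25401600
⇒ 3j(1 8 7; 0 0 0)² = 8/255, sgn +1
Racah Σ t=0..0: t=0:+1/479001600 = 1/479001600
⇒ 3j(1 8 7; 1 -5 4)² = 13/340, sgn -1
4πI² = N·(3j₀)²·(3jₘ)² = 78/85
I = -1·√(0.917647/4π) = -0.27022959

-0.270230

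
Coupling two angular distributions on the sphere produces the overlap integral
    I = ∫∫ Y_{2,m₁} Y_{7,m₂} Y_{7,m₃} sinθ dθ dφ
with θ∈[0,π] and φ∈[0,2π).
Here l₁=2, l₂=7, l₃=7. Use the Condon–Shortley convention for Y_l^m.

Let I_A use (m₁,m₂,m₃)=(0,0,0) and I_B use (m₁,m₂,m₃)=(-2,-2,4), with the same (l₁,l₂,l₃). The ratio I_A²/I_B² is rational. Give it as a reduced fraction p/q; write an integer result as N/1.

Shared (l₁,l₂,l₃)=(2,7,7): N and (l;000)² cancel in I_A²/I_B².
A: Δ = 2!·2!·12!/17! = 1/185640; Racah Σ t=0..2: t=0:+1/2419200 t=1:−1/518400 t=2:+1/2419200 = -1/907200; ⇒ 3j(2 7 7; 0 0 0)² = 56/3315, sgn +1
B: Δ = 2!·2!·12!/17! = 1/185640; Racah Σ t=2..2: t=2:+1/8709120 = 1/8709120; ⇒ 3j(2 7 7; -2 -2 4)² = 55/3094, sgn -1
I_A²/I_B² = (56/3315)/(55/3094) = 784/825

784/825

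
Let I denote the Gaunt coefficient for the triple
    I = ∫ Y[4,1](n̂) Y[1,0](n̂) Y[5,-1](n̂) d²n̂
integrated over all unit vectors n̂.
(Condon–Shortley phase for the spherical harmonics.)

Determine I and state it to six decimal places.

-0.240571

Rules hold: Σm=0, L=10 even, 3≤5≤5.
N = 9·3·11 = 297
Δ = 0!·8!·2!/11! = 1/495
Racah Σ t=0..0: t=0:+1/576 = 1/576
⇒ 3j(4 1 5; 0 0 0)² = 5/99, sgn -1
Racah Σ t=0..0: t=0:+1/720 = 1/720
⇒ 3j(4 1 5; 1 0 -1)² = 8/165, sgn +1
4πI² = N·(3j₀)²·(3jₘ)² = 8/11
I = -1·√(0.727273/4π) = -0.24057125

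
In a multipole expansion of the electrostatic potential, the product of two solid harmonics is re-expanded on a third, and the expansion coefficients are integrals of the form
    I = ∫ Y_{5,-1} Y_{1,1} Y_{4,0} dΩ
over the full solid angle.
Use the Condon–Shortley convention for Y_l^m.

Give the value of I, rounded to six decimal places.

Rules hold: Σm=0, L=10 even, 4≤4≤6.
N = 11·3·9 = 297
Δ = 2!·8!·0!/11! = 1/495
Racah Σ t=1..1: t=1:−1/576 = -1/576
⇒ 3j(5 1 4; 0 0 0)² = 5/99, sgn -1
Racah Σ t=2..2: t=2:+1/1152 = 1/1152
⇒ 3j(5 1 4; -1 1 0)² = 1/33, sgn +1
4πI² = N·(3j₀)²·(3jₘ)² = 5/11
I = -1·√(0.454545/4π) = -0.19018827

-0.190188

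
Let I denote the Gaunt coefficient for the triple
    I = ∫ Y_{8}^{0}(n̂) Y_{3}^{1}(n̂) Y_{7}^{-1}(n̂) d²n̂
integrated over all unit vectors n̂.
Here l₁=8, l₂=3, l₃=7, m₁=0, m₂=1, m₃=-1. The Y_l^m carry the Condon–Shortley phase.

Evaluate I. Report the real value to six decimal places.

0.011037

Rules hold: Σm=0, L=18 even, 5≤7≤11.
N = 17·7·15 = 1785
Δ = 4!·12!·2!/19! = 1/5290740
Racah Σ t=1..3: t=1:−1/7257600 t=2:+1/2073600 t=3:−1/7257600 = 1/4838400
⇒ 3j(8 3 7; 0 0 0)² = 252/20995, sgn -1
Racah Σ t=2..4: t=2:+1/4147200 t=3:−1/3628800 t=4:+1/46448640 = -1/77414400
⇒ 3j(8 3 7; 0 1 -1)² = 3/41990, sgn -1
4πI² = N·(3j₀)²·(3jₘ)² = 7938/5185765
I = +1·√(0.00153073/4π) = 0.01103683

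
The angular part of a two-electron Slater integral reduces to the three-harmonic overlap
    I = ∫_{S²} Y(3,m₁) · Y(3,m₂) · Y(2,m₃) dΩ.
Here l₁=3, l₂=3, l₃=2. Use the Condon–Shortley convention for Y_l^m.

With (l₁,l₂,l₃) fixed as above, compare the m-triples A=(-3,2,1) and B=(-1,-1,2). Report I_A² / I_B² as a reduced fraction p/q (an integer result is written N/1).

Same 3,3,2: normalisation and zero-m 3j drop out of the ratio.
A: Δ: 4! 2! 2! / 9! → 1/3780; sum: t=4:+1/48 = 1/48; 3j²(3 3 2; -3 2 1) = Δ·Π!·Σ² = 5/84  (sign -1)
B: Δ: 4! 2! 2! / 9! → 1/3780; sum: t=2:+1/16 = 1/16; 3j²(3 3 2; -1 -1 2) = Δ·Π!·Σ² = 2/35  (sign +1)
I_A²/I_B² = (5/84)/(2/35) = 25/24

25/24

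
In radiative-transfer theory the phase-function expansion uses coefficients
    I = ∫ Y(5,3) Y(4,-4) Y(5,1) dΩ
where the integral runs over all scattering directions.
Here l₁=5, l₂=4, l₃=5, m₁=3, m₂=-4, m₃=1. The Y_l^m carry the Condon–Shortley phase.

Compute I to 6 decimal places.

Rules hold: Σm=0, L=14 even, 1≤5≤9.
N = 11·9·11 = 1089
Δ = 4!·6!·4!/15! = 1/3153150
Racah Σ t=0..4: t=0:+1/69120 t=1:−1/1728 t=2:+1/576 t=3:−1/1728 t=4:+1/69120 = 7/11520
⇒ 3j(5 4 5; 0 0 0)² = 2/143, sgn -1
Racah Σ t=0..0: t=0:+1/27648 = 1/27648
⇒ 3j(5 4 5; 3 -4 1)² = 10/429, sgn +1
4πI² = N·(3j₀)²·(3jₘ)² = 60/169
I = -1·√(0.35503/4π) = -0.16808437

-0.168084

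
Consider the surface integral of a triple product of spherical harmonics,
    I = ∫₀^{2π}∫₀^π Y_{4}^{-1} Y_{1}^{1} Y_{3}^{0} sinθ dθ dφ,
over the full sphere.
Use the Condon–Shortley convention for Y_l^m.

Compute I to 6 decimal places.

m-sum 0 ✓  L=8 even ✓  3≤3≤5 ✓
Π(2lᵢ+1) = 9×3×7 = 189
triangle coeff Δ(4,1,3) = 1/252
Σ_t [1,1]: t=1:−1/36 = -1/36
(3j)²=4/63 [(4 1 3; 0 0 0)], sign=+1
Σ_t [2,2]: t=2:+1/72 = 1/72
(3j)²=5/126 [(4 1 3; -1 1 0)], sign=-1
⇒ 4πI² = 10/21
I = (-1)√(10/21/(4π)) = -0.19466390

-0.194664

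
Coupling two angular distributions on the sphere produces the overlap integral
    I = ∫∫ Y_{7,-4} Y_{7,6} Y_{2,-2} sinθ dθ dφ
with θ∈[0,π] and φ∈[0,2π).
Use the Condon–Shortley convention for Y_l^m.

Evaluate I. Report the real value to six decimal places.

m-sum 0 ✓  L=16 even ✓  0≤2≤14 ✓
Π(2lᵢ+1) = 15×15×5 = 1125
triangle coeff Δ(7,7,2) = 1/185640
Σ_t [5,7]: t=5:−1/2419200 t=6:+1/518400 t=7:−1/2419200 = 1/907200
(3j)²=56/3315 [(7 7 2; 0 0 0)], sign=+1
Σ_t [11,11]: t=11:−1/159667200 = -1/159667200
(3j)²=9/1190 [(7 7 2; -4 6 -2)], sign=-1
⇒ 4πI² = 540/3757
I = (-1)√(540/3757/(4π)) = -0.10694768

-0.106948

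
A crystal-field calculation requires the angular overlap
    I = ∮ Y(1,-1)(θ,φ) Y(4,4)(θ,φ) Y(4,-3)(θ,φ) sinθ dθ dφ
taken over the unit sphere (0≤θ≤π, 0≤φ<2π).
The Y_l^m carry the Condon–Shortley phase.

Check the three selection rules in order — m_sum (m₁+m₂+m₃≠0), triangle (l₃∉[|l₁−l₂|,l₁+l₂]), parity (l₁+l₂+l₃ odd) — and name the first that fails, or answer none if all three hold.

parity

Σmᵢ = 0  ✓
l₃∈[|l₁−l₂|,l₁+l₂]=[3,5], have l₃=4  ✓
Σlᵢ = 9 ⇒ odd  ✗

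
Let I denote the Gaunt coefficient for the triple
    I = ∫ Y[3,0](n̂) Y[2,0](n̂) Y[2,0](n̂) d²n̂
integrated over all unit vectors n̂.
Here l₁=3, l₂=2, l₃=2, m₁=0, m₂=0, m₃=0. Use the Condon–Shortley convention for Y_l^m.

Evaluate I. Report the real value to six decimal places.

0.000000

l₁+l₂+l₃=7 is odd: 3j(l;000)=0 ⇒ I=0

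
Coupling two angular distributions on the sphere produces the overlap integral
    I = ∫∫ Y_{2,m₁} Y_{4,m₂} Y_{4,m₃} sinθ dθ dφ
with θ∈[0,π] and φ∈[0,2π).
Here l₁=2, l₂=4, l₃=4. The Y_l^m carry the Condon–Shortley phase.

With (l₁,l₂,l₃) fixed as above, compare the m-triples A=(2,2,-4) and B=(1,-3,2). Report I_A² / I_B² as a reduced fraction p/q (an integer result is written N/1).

l's match ⇒ only the (l;m) 3-j factors differ between A and B.
A: triangle coeff Δ(2,4,4) = 1/13860; Σ_t [0,0]: t=0:+1/2880 = 1/2880; (3j)²=2/165 [(2 4 4; 2 2 -4)], sign=+1
B: triangle coeff Δ(2,4,4) = 1/13860; Σ_t [0,1]: t=0:+1/240 t=1:−1/1440 = 1/288; (3j)²=5/132 [(2 4 4; 1 -3 2)], sign=+1
I_A²/I_B² = (2/165)/(5/132) = 8/25

8/25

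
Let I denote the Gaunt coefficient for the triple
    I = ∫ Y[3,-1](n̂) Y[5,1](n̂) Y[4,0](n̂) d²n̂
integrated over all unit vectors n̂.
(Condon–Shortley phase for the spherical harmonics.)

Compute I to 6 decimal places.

Checks pass: Σm=0; 12 even; l₃=4∈[2,8].
(2·3+1)(2·5+1)(2·4+1) = 693
Δ: 4! 2! 6! / 13! → 1/180180
sum: t=1:−1/576 t=2:+1/144 t=3:−1/576 = 1/288
3j²(3 5 4; 0 0 0) = Δ·Π!·Σ² = 20/1001  (sign +1)
sum: t=2:+1/384 t=3:−1/216 t=4:+1/2304 = -11/6912
3j²(3 5 4; -1 1 0) = Δ·Π!·Σ² = 11/1638  (sign -1)
combine: 4πI² = 693·20/1001·11/1638 = 110/1183
take √, sign -1: I = -0.08601992

-0.086020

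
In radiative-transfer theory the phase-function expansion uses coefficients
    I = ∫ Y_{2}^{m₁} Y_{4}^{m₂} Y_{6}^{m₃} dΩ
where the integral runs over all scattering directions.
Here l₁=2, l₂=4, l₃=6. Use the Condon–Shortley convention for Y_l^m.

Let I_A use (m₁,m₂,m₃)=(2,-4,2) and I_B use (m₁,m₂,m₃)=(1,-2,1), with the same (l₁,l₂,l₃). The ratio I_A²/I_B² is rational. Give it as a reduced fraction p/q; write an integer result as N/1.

1/70

l's match ⇒ only the (l;m) 3-j factors differ between A and B.
A: triangle coeff Δ(2,4,6) = 1/6435; Σ_t [0,0]: t=0:+1/967680 = 1/967680; (3j)²=1/6435 [(2 4 6; 2 -4 2)], sign=+1
B: triangle coeff Δ(2,4,6) = 1/6435; Σ_t [0,0]: t=0:+1/8640 = 1/8640; (3j)²=14/1287 [(2 4 6; 1 -2 1)], sign=-1
I_A²/I_B² = (1/6435)/(14/1287) = 1/70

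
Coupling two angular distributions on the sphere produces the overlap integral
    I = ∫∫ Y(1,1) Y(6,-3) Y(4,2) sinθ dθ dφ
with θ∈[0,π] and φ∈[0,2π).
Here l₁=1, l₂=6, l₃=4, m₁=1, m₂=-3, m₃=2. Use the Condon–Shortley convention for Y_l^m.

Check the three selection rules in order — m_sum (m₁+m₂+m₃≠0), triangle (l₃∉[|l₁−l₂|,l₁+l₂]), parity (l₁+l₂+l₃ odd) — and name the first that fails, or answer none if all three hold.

azimuthal sum: 1 − 3 + 2 = 0  ✓
5 ≤ 4 ≤ 7 (triangle on l)  ✗
L = 1 + 6 + 4 = 11 (odd)

triangle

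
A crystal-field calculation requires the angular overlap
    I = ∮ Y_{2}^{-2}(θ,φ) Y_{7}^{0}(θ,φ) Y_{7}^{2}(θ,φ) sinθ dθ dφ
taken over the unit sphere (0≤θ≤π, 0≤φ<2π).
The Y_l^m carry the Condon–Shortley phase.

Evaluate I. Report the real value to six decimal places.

m-sum 0 ✓  L=16 even ✓  5≤7≤9 ✓
Π(2lᵢ+1) = 5×15×15 = 1125
triangle coeff Δ(2,7,7) = 1/185640
Σ_t [0,2]: t=0:+1/2419200 t=1:−1/518400 t=2:+1/2419200 = -1/907200
(3j)²=56/3315 [(2 7 7; 0 0 0)], sign=+1
Σ_t [2,2]: t=2:+1/2419200 = 1/2419200
(3j)²=27/1105 [(2 7 7; -2 0 2)], sign=-1
⇒ 4πI² = 22680/48841
I = (-1)√(22680/48841/(4π)) = -0.19223140

-0.192231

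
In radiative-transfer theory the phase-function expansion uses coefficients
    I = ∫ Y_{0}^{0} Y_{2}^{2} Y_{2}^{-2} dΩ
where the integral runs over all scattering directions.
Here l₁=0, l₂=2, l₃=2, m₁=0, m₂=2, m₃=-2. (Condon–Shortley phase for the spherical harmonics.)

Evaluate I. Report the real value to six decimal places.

m-sum 0 ✓  L=4 even ✓  2≤2≤2 ✓
Π(2lᵢ+1) = 1×5×5 = 25
triangle coeff Δ(0,2,2) = 1/5
Σ_t [0,0]: t=0:+1/4 = 1/4
(3j)²=1/5 [(0 2 2; 0 0 0)], sign=+1
Σ_t [0,0]: t=0:+1/24 = 1/24
(3j)²=1/5 [(0 2 2; 0 2 -2)], sign=+1
⇒ 4πI² = 1/1
I = (+1)√(1/1/(4π)) = 0.28209479

0.282095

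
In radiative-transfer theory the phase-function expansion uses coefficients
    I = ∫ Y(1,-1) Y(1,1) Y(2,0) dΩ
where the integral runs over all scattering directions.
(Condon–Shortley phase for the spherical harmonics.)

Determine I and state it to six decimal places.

m-sum 0 ✓  L=4 even ✓  0≤2≤2 ✓
Π(2lᵢ+1) = 3×3×5 = 45
triangle coeff Δ(1,1,2) = 1/30
Σ_t [0,0]: t=0:+1/1 = 1/1
(3j)²=2/15 [(1 1 2; 0 0 0)], sign=+1
Σ_t [0,0]: t=0:+1/4 = 1/4
(3j)²=1/30 [(1 1 2; -1 1 0)], sign=+1
⇒ 4πI² = 1/5
I = (+1)√(1/5/(4π)) = 0.12615663

0.126157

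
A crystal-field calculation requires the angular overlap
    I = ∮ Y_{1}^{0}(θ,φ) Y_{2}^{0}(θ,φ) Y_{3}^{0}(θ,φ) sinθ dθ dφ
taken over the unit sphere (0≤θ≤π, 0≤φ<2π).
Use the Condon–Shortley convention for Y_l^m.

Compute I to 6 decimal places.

0.247767

Rules hold: Σm=0, L=6 even, 1≤3≤3.
N = 3·5·7 = 105
Δ = 0!·2!·4!/7! = 1/105
Racah Σ t=0..0: t=0:+1/4 = 1/4
⇒ 3j(1 2 3; 0 0 0)² = 3/35, sgn -1
(m-triple is (0,0,0) — same symbol as above.)
4πI² = N·(3j₀)²·(3jₘ)² = 27/35
I = +1·√(0.771429/4π) = 0.24776670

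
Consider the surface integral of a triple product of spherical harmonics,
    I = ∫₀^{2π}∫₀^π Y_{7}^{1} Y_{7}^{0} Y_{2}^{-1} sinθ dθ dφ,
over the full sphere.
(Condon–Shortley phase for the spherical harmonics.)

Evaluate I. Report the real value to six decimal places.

m-sum 0 ✓  L=16 even ✓  0≤2≤14 ✓
Π(2lᵢ+1) = 15×15×5 = 1125
triangle coeff Δ(7,7,2) = 1/185640
Σ_t [5,7]: t=5:−1/2419200 t=6:+1/518400 t=7:−1/2419200 = 1/907200
(3j)²=56/3315 [(7 7 2; 0 0 0)], sign=+1
Σ_t [5,6]: t=5:−1/1209600 t=6:+1/1036800 = 1/7257600
(3j)²=1/2210 [(7 7 2; 1 0 -1)], sign=-1
⇒ 4πI² = 420/48841
I = (-1)√(420/48841/(4π)) = -0.02615938

-0.026159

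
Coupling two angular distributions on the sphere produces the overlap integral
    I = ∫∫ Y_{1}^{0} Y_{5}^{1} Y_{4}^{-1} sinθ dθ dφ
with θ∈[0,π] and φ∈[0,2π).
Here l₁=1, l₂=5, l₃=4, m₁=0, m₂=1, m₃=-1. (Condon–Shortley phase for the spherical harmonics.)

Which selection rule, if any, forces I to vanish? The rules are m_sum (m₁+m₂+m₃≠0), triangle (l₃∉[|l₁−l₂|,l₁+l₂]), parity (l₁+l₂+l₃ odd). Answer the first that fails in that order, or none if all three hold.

Σmᵢ = 0  ✓
l₃∈[|l₁−l₂|,l₁+l₂]=[4,6], have l₃=4  ✓
Σlᵢ = 10 ⇒ even  ✓

none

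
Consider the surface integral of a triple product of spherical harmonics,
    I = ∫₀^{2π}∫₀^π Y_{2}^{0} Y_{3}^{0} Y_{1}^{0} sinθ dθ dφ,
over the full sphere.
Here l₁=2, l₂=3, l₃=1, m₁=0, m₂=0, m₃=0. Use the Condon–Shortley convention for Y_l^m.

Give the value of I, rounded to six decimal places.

Checks pass: Σm=0; 6 even; l₃=1∈[1,5].
(2·2+1)(2·3+1)(2·1+1) = 105
Δ: 4! 0! 2! / 7! → 1/105
sum: t=2:+1/4 = 1/4
3j²(2 3 1; 0 0 0) = Δ·Π!·Σ² = 3/35  (sign -1)
(m-triple is (0,0,0) — same symbol as above.)
combine: 4πI² = 105·3/35·3/35 = 27/35
take √, sign +1: I = 0.24776670

0.247767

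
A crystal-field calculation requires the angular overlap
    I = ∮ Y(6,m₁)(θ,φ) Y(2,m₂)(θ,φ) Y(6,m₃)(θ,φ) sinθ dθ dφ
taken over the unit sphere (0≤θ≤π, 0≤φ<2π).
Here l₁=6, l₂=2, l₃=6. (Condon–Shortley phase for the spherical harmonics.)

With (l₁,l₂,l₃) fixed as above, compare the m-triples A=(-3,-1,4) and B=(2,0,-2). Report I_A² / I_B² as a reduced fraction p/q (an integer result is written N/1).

49/20

Shared (l₁,l₂,l₃)=(6,2,6): N and (l;000)² cancel in I_A²/I_B².
A: Δ = 2!·10!·2!/15! = 1/90090; Racah Σ t=0..1: t=0:+1/725760 t=1:−1/161280 = -1/207360; ⇒ 3j(6 2 6; -3 -1 4)² = 7/286, sgn -1
B: Δ = 2!·10!·2!/15! = 1/90090; Racah Σ t=0..2: t=0:+1/69120 t=1:−1/30240 t=2:+1/322560 = -1/64512; ⇒ 3j(6 2 6; 2 0 -2)² = 10/1001, sgn -1
I_A²/I_B² = (7/286)/(10/1001) = 49/20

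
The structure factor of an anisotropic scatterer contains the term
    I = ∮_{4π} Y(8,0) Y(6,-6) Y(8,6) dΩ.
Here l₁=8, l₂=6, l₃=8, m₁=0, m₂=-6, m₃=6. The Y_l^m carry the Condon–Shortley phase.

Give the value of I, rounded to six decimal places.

-0.102474

Rules hold: Σm=0, L=22 even, 2≤8≤14.
N = 17·13·17 = 3757
Δ = 6!·10!·6!/23! = 1/13742520792
Racah Σ t=0..6: t=0:+1/41803776000 t=1:−1/435456000 t=2:+1/39813120 t=3:−1/18662400 t=4:+1/39813120 t=5:−1/435456000 t=6:+1/41803776000 = -11/1393459200
⇒ 3j(8 6 8; 0 0 0)² = 600/96577, sgn -1
Racah Σ t=0..0: t=0:+1/41803776000 = 1/41803776000
⇒ 3j(8 6 8; 0 -6 6)² = 42/7429, sgn +1
4πI² = N·(3j₀)²·(3jₘ)² = 25200/190969
I = -1·√(0.131959/4π) = -0.10247405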